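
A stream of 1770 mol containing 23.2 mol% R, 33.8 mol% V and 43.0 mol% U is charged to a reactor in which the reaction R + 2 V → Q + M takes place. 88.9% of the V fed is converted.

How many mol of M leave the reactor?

V reacted = 0.889 × 598.3 = 531.9 mol; ν_V = −2, so ξ = 531.9/2 = 265.9 mol.
Outlet amounts (n = n₀ + ν ξ):
  R: 410.6 − 1(265.9) = 144.7
  V: 598.3 − 2(265.9) = 66.41
  Q: 0 + 1(265.9) = 265.9
  M: 0 + 1(265.9) = 265.9
  U: 761.1 (inert)

266 mol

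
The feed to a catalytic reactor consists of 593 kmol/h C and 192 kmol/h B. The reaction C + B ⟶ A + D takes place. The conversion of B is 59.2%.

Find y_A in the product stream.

B reacted = 0.592 × 192 = 113.7 kmol/h; ν_B = −1, so ξ = 113.7/1 = 113.7 kmol/h.
Outlet amounts (n = n₀ + ν ξ):
  C: 593 − 1(113.7) = 479.3
  B: 192 − 1(113.7) = 78.34
  A: 0 + 1(113.7) = 113.7
  D: 0 + 1(113.7) = 113.7
Total out = 785 kmol/h; y_A = 113.7 / 785 = 0.1448.

0.145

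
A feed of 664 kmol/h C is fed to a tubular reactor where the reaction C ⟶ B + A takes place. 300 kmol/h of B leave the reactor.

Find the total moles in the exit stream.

964 kmol/h

For B: n = n₀ + 1ξ → 300 = 0 + 1ξ, giving ξ = 300 kmol/h.
Outlet amounts (n = n₀ + ν ξ):
  C: 664 − 1(300) = 364
  B: 0 + 1(300) = 300
  A: 0 + 1(300) = 300
Total out = 364 + 300 + 300 = 964 kmol/h.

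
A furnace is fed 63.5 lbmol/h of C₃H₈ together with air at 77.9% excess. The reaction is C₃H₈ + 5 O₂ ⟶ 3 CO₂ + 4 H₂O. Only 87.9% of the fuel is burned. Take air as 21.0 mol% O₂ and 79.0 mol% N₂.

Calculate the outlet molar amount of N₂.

2120 lbmol/h

Stoichiometric O₂ = 5 × 63.5 = 317.5 lbmol/h; O₂ fed = 317.5 × 1.779 = 564.8 lbmol/h.
N₂ fed = 564.8 × 79/21 = 2125 lbmol/h.
Fuel reacted = 0.879 × 63.5 → ξ = 55.82 lbmol/h.
Outlet (n = n₀ + ν ξ):
  C₃H₈: 63.5 − 1(55.82) = 7.684
  O₂: 564.8 − 5(55.82) = 285.8
  N₂: 2125 (inert)
  CO₂: 0 + 3(55.82) = 167.4
  H₂O: 0 + 4(55.82) = 223.3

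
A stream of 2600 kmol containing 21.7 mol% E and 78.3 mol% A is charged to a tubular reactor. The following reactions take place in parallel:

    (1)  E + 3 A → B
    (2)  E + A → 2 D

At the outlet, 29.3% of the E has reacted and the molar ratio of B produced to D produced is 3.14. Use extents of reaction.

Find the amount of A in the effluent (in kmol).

Conversion of E: E consumed = 0.293 × 564.2 = 165.3 kmol = 1ξ₁ + 1ξ₂.
Selectivity: 1ξ₁ / (2ξ₂) = 3.14 → ξ₁ = 6.28 ξ₂.
Substitute: (1·6.28 + 1) ξ₂ = 165.3 → ξ₂ = 22.71 kmol, ξ₁ = 142.6 kmol.
Outlet amounts (n = n₀ + Σ ν·ξ):
  E: 564.2 − 1(142.6) − 1(22.71) = 398.9
  A: 2036 − 3(142.6) − 1(22.71) = 1585
  B: 0 + 1(142.6) = 142.6
  D: 0 + 2(22.71) = 45.41

1590 kmol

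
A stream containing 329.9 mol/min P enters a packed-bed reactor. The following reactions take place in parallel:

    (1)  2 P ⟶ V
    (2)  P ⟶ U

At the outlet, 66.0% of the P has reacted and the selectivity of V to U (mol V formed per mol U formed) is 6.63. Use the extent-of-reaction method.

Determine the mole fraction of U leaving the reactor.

0.0668

Conversion of P: P consumed = 0.66 × 329.9 = 217.7 mol/min = 2ξ₁ + 1ξ₂.
Selectivity: 1ξ₁ / (1ξ₂) = 6.63 → ξ₁ = 6.63 ξ₂.
Substitute: (2·6.63 + 1) ξ₂ = 217.7 → ξ₂ = 15.27 mol/min, ξ₁ = 101.2 mol/min.
Outlet amounts (n = n₀ + Σ ν·ξ):
  P: 329.9 − 2(101.2) − 1(15.27) = 112.2
  V: 0 + 1(101.2) = 101.2
  U: 0 + 1(15.27) = 15.27
Total out = 228.7 mol/min; y_U = 15.27 / 228.7 = 0.06677.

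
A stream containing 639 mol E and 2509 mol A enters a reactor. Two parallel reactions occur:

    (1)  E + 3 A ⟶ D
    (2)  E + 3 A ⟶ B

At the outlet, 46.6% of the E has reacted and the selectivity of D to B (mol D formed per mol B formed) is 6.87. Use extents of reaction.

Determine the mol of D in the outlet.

260 mol

Conversion of E: E consumed = 0.466 × 639 = 297.8 mol = 1ξ₁ + 1ξ₂.
Selectivity: 1ξ₁ / (1ξ₂) = 6.87 → ξ₁ = 6.87 ξ₂.
Substitute: (1·6.87 + 1) ξ₂ = 297.8 → ξ₂ = 37.84 mol, ξ₁ = 259.9 mol.
Outlet amounts (n = n₀ + Σ ν·ξ):
  E: 639 − 1(259.9) − 1(37.84) = 341.2
  A: 2509 − 3(259.9) − 3(37.84) = 1616
  D: 0 + 1(259.9) = 259.9
  B: 0 + 1(37.84) = 37.84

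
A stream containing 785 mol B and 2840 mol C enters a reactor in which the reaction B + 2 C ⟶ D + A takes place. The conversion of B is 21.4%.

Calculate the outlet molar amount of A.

B reacted = 0.214 × 785 = 168 mol; ν_B = −1, so ξ = 168/1 = 168 mol.
Outlet amounts (n = n₀ + ν ξ):
  B: 785 − 1(168) = 617
  C: 2840 − 2(168) = 2504
  D: 0 + 1(168) = 168
  A: 0 + 1(168) = 168

168 mol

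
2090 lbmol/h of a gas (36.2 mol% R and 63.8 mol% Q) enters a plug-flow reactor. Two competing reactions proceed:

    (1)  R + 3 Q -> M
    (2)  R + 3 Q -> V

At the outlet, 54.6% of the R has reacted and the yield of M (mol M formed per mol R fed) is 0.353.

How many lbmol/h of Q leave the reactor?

Yield of M: 1ξ₁ / 756.6 = 0.353 → ξ₁ = 267.1 lbmol/h.
Conversion of R: 1ξ₁ + 1ξ₂ = 0.546 × 756.6 = 413.1 → ξ₂ = 146 lbmol/h.
Outlet amounts (n = n₀ + Σ ν·ξ):
  R: 756.6 − 1(267.1) − 1(146) = 343.5
  Q: 1333 − 3(267.1) − 3(146) = 94.14
  M: 0 + 1(267.1) = 267.1
  V: 0 + 1(146) = 146

94.1 lbmol/h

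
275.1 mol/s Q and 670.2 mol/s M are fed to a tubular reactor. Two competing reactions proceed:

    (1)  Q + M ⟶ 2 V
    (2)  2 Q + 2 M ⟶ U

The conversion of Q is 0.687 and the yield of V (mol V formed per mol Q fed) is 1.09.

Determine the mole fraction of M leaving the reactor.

Yield of V: 2ξ₁ / 275.1 = 1.09 → ξ₁ = 149.9 mol/s.
Conversion of Q: 1ξ₁ + 2ξ₂ = 0.687 × 275.1 = 189 → ξ₂ = 19.53 mol/s.
Outlet amounts (n = n₀ + Σ ν·ξ):
  Q: 275.1 − 1(149.9) − 2(19.53) = 86.11
  M: 670.2 − 1(149.9) − 2(19.53) = 481.2
  V: 0 + 2(149.9) = 299.9
  U: 0 + 1(19.53) = 19.53
Total out = 886.7 mol/s; y_M = 481.2 / 886.7 = 0.5427.

0.543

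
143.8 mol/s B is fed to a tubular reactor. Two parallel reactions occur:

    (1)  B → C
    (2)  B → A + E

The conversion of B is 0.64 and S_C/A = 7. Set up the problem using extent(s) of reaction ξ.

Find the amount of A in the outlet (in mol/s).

Conversion of B: B consumed = 0.64 × 143.8 = 92.03 mol/s = 1ξ₁ + 1ξ₂.
Selectivity: 1ξ₁ / (1ξ₂) = 7 → ξ₁ = 7 ξ₂.
Substitute: (1·7 + 1) ξ₂ = 92.03 → ξ₂ = 11.5 mol/s, ξ₁ = 80.53 mol/s.
Outlet amounts (n = n₀ + Σ ν·ξ):
  B: 143.8 − 1(80.53) − 1(11.5) = 51.77
  C: 0 + 1(80.53) = 80.53
  A: 0 + 1(11.5) = 11.5
  E: 0 + 1(11.5) = 11.5

11.5 mol/s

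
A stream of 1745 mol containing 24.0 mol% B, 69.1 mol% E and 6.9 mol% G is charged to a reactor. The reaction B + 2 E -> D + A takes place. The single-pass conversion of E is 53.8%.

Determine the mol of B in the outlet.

94.4 mol

E reacted = 0.538 × 1206 = 648.7 mol; ν_E = −2, so ξ = 648.7/2 = 324.4 mol.
Outlet amounts (n = n₀ + ν ξ):
  B: 418.8 − 1(324.4) = 94.44
  E: 1206 − 2(324.4) = 557.1
  D: 0 + 1(324.4) = 324.4
  A: 0 + 1(324.4) = 324.4
  G: 120.4 (inert)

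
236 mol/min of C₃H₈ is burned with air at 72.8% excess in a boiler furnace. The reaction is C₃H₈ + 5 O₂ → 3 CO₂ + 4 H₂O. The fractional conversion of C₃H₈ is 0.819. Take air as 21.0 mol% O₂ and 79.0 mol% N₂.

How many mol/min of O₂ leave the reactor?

Stoichiometric O₂ = 5 × 236 = 1180 mol/min; O₂ fed = 1180 × 1.728 = 2039 mol/min.
N₂ fed = 2039 × 79/21 = 7671 mol/min.
Fuel reacted = 0.819 × 236 → ξ = 193.3 mol/min.
Outlet (n = n₀ + ν ξ):
  C₃H₈: 236 − 1(193.3) = 42.72
  O₂: 2039 − 5(193.3) = 1073
  N₂: 7671 (inert)
  CO₂: 0 + 3(193.3) = 579.9
  H₂O: 0 + 4(193.3) = 773.1

1070 mol/min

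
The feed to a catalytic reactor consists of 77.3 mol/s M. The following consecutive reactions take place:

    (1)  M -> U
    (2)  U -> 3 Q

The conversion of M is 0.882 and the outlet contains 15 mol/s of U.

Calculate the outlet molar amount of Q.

160 mol/s

Conversion of M: M consumed = 1ξ₁ = 0.882 × 77.3 → ξ₁ = 68.18 mol/s.
U balance: n_U = 0 + 1ξ₁ − 1ξ₂ = 15 → ξ₂ = (1·68.18 − 15)/1 = 53.18 mol/s.
Outlet amounts (n = n₀ + Σ ν·ξ):
  M: 77.3 − 1(68.18) = 9.121
  U: 0 + 1(68.18) − 1(53.18) = 15
  Q: 0 + 3(53.18) = 159.5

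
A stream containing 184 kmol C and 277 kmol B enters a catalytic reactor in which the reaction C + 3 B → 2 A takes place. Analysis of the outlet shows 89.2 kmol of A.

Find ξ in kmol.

ξ = 44.6 kmol

For A: n = n₀ + 2ξ → 89.2 = 0 + 2ξ, giving ξ = 44.6 kmol.
Outlet amounts (n = n₀ + ν ξ):
  C: 184 − 1(44.6) = 139.4
  B: 277 − 3(44.6) = 143.2
  A: 0 + 2(44.6) = 89.2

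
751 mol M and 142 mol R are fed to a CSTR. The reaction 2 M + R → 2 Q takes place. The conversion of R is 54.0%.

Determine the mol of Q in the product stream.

153 mol

R reacted = 0.54 × 142 = 76.68 mol; ν_R = −1, so ξ = 76.68/1 = 76.68 mol.
Outlet amounts (n = n₀ + ν ξ):
  M: 751 − 2(76.68) = 597.6
  R: 142 − 1(76.68) = 65.32
  Q: 0 + 2(76.68) = 153.4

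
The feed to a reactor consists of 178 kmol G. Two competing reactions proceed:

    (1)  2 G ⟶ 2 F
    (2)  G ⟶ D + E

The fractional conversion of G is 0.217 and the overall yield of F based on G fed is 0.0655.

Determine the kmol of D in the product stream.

27 kmol

Yield of F: 2ξ₁ / 178 = 0.0655 → ξ₁ = 5.83 kmol.
Conversion of G: 2ξ₁ + 1ξ₂ = 0.217 × 178 = 38.63 → ξ₂ = 26.97 kmol.
Outlet amounts (n = n₀ + Σ ν·ξ):
  G: 178 − 2(5.83) − 1(26.97) = 139.4
  F: 0 + 2(5.83) = 11.66
  D: 0 + 1(26.97) = 26.97
  E: 0 + 1(26.97) = 26.97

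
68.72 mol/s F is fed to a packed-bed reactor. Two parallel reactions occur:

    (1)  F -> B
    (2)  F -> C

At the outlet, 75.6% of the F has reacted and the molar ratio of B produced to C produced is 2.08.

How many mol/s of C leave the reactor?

Conversion of F: F consumed = 0.756 × 68.72 = 51.95 mol/s = 1ξ₁ + 1ξ₂.
Selectivity: 1ξ₁ / (1ξ₂) = 2.08 → ξ₁ = 2.08 ξ₂.
Substitute: (1·2.08 + 1) ξ₂ = 51.95 → ξ₂ = 16.87 mol/s, ξ₁ = 35.08 mol/s.
Outlet amounts (n = n₀ + Σ ν·ξ):
  F: 68.72 − 1(35.08) − 1(16.87) = 16.77
  B: 0 + 1(35.08) = 35.08
  C: 0 + 1(16.87) = 16.87

16.9 mol/s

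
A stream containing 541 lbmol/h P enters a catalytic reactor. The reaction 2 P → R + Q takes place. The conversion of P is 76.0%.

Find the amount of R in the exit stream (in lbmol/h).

206 lbmol/h

P reacted = 0.76 × 541 = 411.2 lbmol/h; ν_P = −2, so ξ = 411.2/2 = 205.6 lbmol/h.
Outlet amounts (n = n₀ + ν ξ):
  P: 541 − 2(205.6) = 129.8
  R: 0 + 1(205.6) = 205.6
  Q: 0 + 1(205.6) = 205.6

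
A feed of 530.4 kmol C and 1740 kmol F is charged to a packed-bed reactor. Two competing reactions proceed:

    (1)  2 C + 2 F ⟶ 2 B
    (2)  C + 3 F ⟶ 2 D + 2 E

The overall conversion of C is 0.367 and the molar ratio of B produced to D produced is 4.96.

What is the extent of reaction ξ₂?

ξ₂ = 17.8 kmol

Conversion of C: C consumed = 0.367 × 530.4 = 194.7 kmol = 2ξ₁ + 1ξ₂.
Selectivity: 2ξ₁ / (2ξ₂) = 4.96 → ξ₁ = 4.96 ξ₂.
Substitute: (2·4.96 + 1) ξ₂ = 194.7 → ξ₂ = 17.83 kmol, ξ₁ = 88.42 kmol.
Outlet amounts (n = n₀ + Σ ν·ξ):
  C: 530.4 − 2(88.42) − 1(17.83) = 335.7
  F: 1740 − 2(88.42) − 3(17.83) = 1510
  B: 0 + 2(88.42) = 176.8
  D: 0 + 2(17.83) = 35.65
  E: 0 + 2(17.83) = 35.65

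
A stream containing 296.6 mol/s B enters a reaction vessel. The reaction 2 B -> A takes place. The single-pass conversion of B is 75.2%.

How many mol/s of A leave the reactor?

B reacted = 0.752 × 296.6 = 223 mol/s; ν_B = −2, so ξ = 223/2 = 111.5 mol/s.
Outlet amounts (n = n₀ + ν ξ):
  B: 296.6 − 2(111.5) = 73.56
  A: 0 + 1(111.5) = 111.5

112 mol/s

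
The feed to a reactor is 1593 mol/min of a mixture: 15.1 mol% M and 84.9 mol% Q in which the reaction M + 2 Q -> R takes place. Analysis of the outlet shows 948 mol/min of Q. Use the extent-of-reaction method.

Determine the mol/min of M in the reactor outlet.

38.3 mol/min

For Q: n = n₀ − 2ξ → 948 = 1352 − 2ξ, giving ξ = 202.2 mol/min.
Outlet amounts (n = n₀ + ν ξ):
  M: 240.5 − 1(202.2) = 38.31
  Q: 1352 − 2(202.2) = 948
  R: 0 + 1(202.2) = 202.2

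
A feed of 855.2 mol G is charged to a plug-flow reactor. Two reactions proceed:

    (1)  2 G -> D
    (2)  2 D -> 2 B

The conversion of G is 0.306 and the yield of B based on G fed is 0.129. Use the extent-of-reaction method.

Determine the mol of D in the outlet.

Conversion of G: G consumed = 2ξ₁ = 0.306 × 855.2 → ξ₁ = 130.8 mol.
Yield of B: 2ξ₂ / 855.2 = 0.129 → ξ₂ = 55.16 mol.
Outlet amounts (n = n₀ + Σ ν·ξ):
  G: 855.2 − 2(130.8) = 593.5
  D: 0 + 1(130.8) − 2(55.16) = 20.52
  B: 0 + 2(55.16) = 110.3

20.5 mol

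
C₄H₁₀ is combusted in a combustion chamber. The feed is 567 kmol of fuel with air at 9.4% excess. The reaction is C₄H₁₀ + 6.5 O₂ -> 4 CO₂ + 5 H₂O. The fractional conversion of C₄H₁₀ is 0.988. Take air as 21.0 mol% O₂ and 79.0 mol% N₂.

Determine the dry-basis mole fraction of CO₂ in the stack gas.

Stoichiometric O₂ = 6.5 × 567 = 3686 kmol; O₂ fed = 3686 × 1.094 = 4032 kmol.
N₂ fed = 4032 × 79/21 = 15170 kmol.
Fuel reacted = 0.988 × 567 → ξ = 560.2 kmol.
Outlet (n = n₀ + ν ξ):
  C₄H₁₀: 567 − 1(560.2) = 6.804
  O₂: 4032 − 6.5(560.2) = 390.7
  N₂: 15170 (inert)
  CO₂: 0 + 4(560.2) = 2241
  H₂O: 0 + 5(560.2) = 2801
Dry total = 17810 kmol; y_CO₂ (dry) = 2241 / 17810 = 0.1258.

0.126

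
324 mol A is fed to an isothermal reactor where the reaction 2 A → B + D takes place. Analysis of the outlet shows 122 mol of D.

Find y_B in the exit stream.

0.377

For D: n = n₀ + 1ξ → 122 = 0 + 1ξ, giving ξ = 122 mol.
Outlet amounts (n = n₀ + ν ξ):
  A: 324 − 2(122) = 80
  B: 0 + 1(122) = 122
  D: 0 + 1(122) = 122
Total out = 324 mol; y_B = 122 / 324 = 0.3765.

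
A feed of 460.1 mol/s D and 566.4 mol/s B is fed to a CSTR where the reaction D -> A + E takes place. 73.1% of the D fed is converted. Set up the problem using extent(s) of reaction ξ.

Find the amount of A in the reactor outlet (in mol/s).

336 mol/s

D reacted = 0.731 × 460.1 = 336.3 mol/s; ν_D = −1, so ξ = 336.3/1 = 336.3 mol/s.
Outlet amounts (n = n₀ + ν ξ):
  D: 460.1 − 1(336.3) = 123.8
  A: 0 + 1(336.3) = 336.3
  E: 0 + 1(336.3) = 336.3
  B: 566.4 (inert)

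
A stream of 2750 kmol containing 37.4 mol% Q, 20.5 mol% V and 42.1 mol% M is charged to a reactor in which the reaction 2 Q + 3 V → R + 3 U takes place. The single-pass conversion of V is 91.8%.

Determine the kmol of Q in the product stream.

V reacted = 0.918 × 563.8 = 517.5 kmol; ν_V = −3, so ξ = 517.5/3 = 172.5 kmol.
Outlet amounts (n = n₀ + ν ξ):
  Q: 1028 − 2(172.5) = 683.5
  V: 563.8 − 3(172.5) = 46.23
  R: 0 + 1(172.5) = 172.5
  U: 0 + 3(172.5) = 517.5
  M: 1158 (inert)

683 kmol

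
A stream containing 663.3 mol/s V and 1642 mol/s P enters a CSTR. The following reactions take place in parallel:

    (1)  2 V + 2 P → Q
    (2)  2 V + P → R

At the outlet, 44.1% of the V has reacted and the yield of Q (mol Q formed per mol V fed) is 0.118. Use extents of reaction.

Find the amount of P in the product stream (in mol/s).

1420 mol/s

Yield of Q: 1ξ₁ / 663.3 = 0.118 → ξ₁ = 78.27 mol/s.
Conversion of V: 2ξ₁ + 2ξ₂ = 0.441 × 663.3 = 292.5 → ξ₂ = 67.99 mol/s.
Outlet amounts (n = n₀ + Σ ν·ξ):
  V: 663.3 − 2(78.27) − 2(67.99) = 370.8
  P: 1642 − 2(78.27) − 1(67.99) = 1417
  Q: 0 + 1(78.27) = 78.27
  R: 0 + 1(67.99) = 67.99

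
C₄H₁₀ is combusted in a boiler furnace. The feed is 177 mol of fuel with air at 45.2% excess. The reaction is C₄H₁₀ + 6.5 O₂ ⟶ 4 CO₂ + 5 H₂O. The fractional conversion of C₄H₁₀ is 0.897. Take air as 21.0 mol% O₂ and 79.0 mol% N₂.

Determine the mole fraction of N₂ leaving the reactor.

0.751

Stoichiometric O₂ = 6.5 × 177 = 1150 mol; O₂ fed = 1150 × 1.452 = 1671 mol.
N₂ fed = 1671 × 79/21 = 6284 mol.
Fuel reacted = 0.897 × 177 → ξ = 158.8 mol.
Outlet (n = n₀ + ν ξ):
  C₄H₁₀: 177 − 1(158.8) = 18.23
  O₂: 1671 − 6.5(158.8) = 638.5
  N₂: 6284 (inert)
  CO₂: 0 + 4(158.8) = 635.1
  H₂O: 0 + 5(158.8) = 793.8
Total out = 8370 mol; y_N₂ = 6284 / 8370 = 0.7508.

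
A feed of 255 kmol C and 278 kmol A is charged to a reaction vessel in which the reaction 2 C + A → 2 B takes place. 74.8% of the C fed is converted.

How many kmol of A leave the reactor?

C reacted = 0.748 × 255 = 190.7 kmol; ν_C = −2, so ξ = 190.7/2 = 95.37 kmol.
Outlet amounts (n = n₀ + ν ξ):
  C: 255 − 2(95.37) = 64.26
  A: 278 − 1(95.37) = 182.6
  B: 0 + 2(95.37) = 190.7

183 kmol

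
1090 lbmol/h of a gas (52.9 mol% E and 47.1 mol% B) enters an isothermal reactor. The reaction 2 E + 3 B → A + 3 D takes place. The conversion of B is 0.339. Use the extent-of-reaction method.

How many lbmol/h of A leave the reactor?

58 lbmol/h

B reacted = 0.339 × 513.4 = 174 lbmol/h; ν_B = −3, so ξ = 174/3 = 58.01 lbmol/h.
Outlet amounts (n = n₀ + ν ξ):
  E: 576.6 − 2(58.01) = 460.6
  B: 513.4 − 3(58.01) = 339.4
  A: 0 + 1(58.01) = 58.01
  D: 0 + 3(58.01) = 174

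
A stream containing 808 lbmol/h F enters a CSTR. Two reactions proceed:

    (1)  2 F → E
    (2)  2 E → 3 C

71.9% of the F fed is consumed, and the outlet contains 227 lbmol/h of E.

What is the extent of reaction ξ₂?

Conversion of F: F consumed = 2ξ₁ = 0.719 × 808 → ξ₁ = 290.5 lbmol/h.
E balance: n_E = 0 + 1ξ₁ − 2ξ₂ = 227 → ξ₂ = (1·290.5 − 227)/2 = 31.74 lbmol/h.
Outlet amounts (n = n₀ + Σ ν·ξ):
  F: 808 − 2(290.5) = 227
  E: 0 + 1(290.5) − 2(31.74) = 227
  C: 0 + 3(31.74) = 95.21

ξ₂ = 31.7 lbmol/h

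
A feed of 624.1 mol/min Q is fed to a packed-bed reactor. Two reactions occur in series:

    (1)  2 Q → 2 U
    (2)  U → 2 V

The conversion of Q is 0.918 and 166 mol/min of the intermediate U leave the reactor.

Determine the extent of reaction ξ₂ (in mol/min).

ξ₂ = 407 mol/min

Conversion of Q: Q consumed = 2ξ₁ = 0.918 × 624.1 → ξ₁ = 286.5 mol/min.
U balance: n_U = 0 + 2ξ₁ − 1ξ₂ = 166 → ξ₂ = (2·286.5 − 166)/1 = 406.9 mol/min.
Outlet amounts (n = n₀ + Σ ν·ξ):
  Q: 624.1 − 2(286.5) = 51.18
  U: 0 + 2(286.5) − 1(406.9) = 166
  V: 0 + 2(406.9) = 813.8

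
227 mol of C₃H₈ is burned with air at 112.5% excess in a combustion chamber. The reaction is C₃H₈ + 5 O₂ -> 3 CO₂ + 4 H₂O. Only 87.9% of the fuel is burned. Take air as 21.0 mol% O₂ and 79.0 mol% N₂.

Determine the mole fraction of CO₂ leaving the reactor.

Stoichiometric O₂ = 5 × 227 = 1135 mol; O₂ fed = 1135 × 2.125 = 2412 mol.
N₂ fed = 2412 × 79/21 = 9073 mol.
Fuel reacted = 0.879 × 227 → ξ = 199.5 mol.
Outlet (n = n₀ + ν ξ):
  C₃H₈: 227 − 1(199.5) = 27.47
  O₂: 2412 − 5(199.5) = 1414
  N₂: 9073 (inert)
  CO₂: 0 + 3(199.5) = 598.6
  H₂O: 0 + 4(199.5) = 798.1
Total out = 11910 mol; y_CO₂ = 598.6 / 11910 = 0.05025.

0.0503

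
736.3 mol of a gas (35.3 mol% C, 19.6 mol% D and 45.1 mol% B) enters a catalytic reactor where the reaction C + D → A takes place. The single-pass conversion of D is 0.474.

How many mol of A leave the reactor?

D reacted = 0.474 × 144.3 = 68.41 mol; ν_D = −1, so ξ = 68.41/1 = 68.41 mol.
Outlet amounts (n = n₀ + ν ξ):
  C: 259.9 − 1(68.41) = 191.5
  D: 144.3 − 1(68.41) = 75.91
  A: 0 + 1(68.41) = 68.41
  B: 332.1 (inert)

68.4 mol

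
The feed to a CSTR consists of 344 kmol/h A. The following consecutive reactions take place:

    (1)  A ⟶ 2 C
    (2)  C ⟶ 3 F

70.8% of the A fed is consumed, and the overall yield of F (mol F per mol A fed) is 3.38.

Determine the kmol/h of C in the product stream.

99.5 kmol/h

Conversion of A: A consumed = 1ξ₁ = 0.708 × 344 → ξ₁ = 243.6 kmol/h.
Yield of F: 3ξ₂ / 344 = 3.38 → ξ₂ = 387.6 kmol/h.
Outlet amounts (n = n₀ + Σ ν·ξ):
  A: 344 − 1(243.6) = 100.4
  C: 0 + 2(243.6) − 1(387.6) = 99.53
  F: 0 + 3(387.6) = 1163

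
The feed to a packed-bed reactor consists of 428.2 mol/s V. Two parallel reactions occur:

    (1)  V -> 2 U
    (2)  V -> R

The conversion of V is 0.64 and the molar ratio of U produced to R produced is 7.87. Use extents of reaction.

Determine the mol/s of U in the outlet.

437 mol/s

Conversion of V: V consumed = 0.64 × 428.2 = 274 mol/s = 1ξ₁ + 1ξ₂.
Selectivity: 2ξ₁ / (1ξ₂) = 7.87 → ξ₁ = 3.935 ξ₂.
Substitute: (1·3.935 + 1) ξ₂ = 274 → ξ₂ = 55.53 mol/s, ξ₁ = 218.5 mol/s.
Outlet amounts (n = n₀ + Σ ν·ξ):
  V: 428.2 − 1(218.5) − 1(55.53) = 154.2
  U: 0 + 2(218.5) = 437
  R: 0 + 1(55.53) = 55.53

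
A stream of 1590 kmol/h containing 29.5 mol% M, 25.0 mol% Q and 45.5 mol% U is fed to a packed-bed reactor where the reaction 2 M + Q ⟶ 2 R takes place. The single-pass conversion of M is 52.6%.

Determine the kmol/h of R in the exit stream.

247 kmol/h

M reacted = 0.526 × 469.1 = 246.7 kmol/h; ν_M = −2, so ξ = 246.7/2 = 123.4 kmol/h.
Outlet amounts (n = n₀ + ν ξ):
  M: 469.1 − 2(123.4) = 222.3
  Q: 397.5 − 1(123.4) = 274.1
  R: 0 + 2(123.4) = 246.7
  U: 723.5 (inert)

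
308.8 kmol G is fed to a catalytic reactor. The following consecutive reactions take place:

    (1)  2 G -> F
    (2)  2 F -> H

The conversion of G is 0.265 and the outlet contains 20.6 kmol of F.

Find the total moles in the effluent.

258 kmol

Conversion of G: G consumed = 2ξ₁ = 0.265 × 308.8 → ξ₁ = 40.92 kmol.
F balance: n_F = 0 + 1ξ₁ − 2ξ₂ = 20.6 → ξ₂ = (1·40.92 − 20.6)/2 = 10.16 kmol.
Outlet amounts (n = n₀ + Σ ν·ξ):
  G: 308.8 − 2(40.92) = 227
  F: 0 + 1(40.92) − 2(10.16) = 20.6
  H: 0 + 1(10.16) = 10.16
Total out = 227 + 20.6 + 10.16 = 257.7 kmol.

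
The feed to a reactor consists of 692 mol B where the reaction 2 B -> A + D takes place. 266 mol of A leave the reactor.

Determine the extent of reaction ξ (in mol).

For A: n = n₀ + 1ξ → 266 = 0 + 1ξ, giving ξ = 266 mol.
Outlet amounts (n = n₀ + ν ξ):
  B: 692 − 2(266) = 160
  A: 0 + 1(266) = 266
  D: 0 + 1(266) = 266

ξ = 266 mol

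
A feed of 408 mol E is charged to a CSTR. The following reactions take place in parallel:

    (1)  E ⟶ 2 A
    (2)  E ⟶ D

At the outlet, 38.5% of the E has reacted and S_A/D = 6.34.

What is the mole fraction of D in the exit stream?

Conversion of E: E consumed = 0.385 × 408 = 157.1 mol = 1ξ₁ + 1ξ₂.
Selectivity: 2ξ₁ / (1ξ₂) = 6.34 → ξ₁ = 3.17 ξ₂.
Substitute: (1·3.17 + 1) ξ₂ = 157.1 → ξ₂ = 37.67 mol, ξ₁ = 119.4 mol.
Outlet amounts (n = n₀ + Σ ν·ξ):
  E: 408 − 1(119.4) − 1(37.67) = 250.9
  A: 0 + 2(119.4) = 238.8
  D: 0 + 1(37.67) = 37.67
Total out = 527.4 mol; y_D = 37.67 / 527.4 = 0.07142.

0.0714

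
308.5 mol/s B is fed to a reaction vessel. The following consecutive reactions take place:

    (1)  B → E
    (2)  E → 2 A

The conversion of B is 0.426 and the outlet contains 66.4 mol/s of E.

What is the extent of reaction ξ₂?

Conversion of B: B consumed = 1ξ₁ = 0.426 × 308.5 → ξ₁ = 131.4 mol/s.
E balance: n_E = 0 + 1ξ₁ − 1ξ₂ = 66.4 → ξ₂ = (1·131.4 − 66.4)/1 = 65.02 mol/s.
Outlet amounts (n = n₀ + Σ ν·ξ):
  B: 308.5 − 1(131.4) = 177.1
  E: 0 + 1(131.4) − 1(65.02) = 66.4
  A: 0 + 2(65.02) = 130

ξ₂ = 65 mol/s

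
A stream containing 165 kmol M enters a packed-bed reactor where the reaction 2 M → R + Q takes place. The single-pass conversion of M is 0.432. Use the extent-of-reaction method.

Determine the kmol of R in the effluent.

M reacted = 0.432 × 165 = 71.28 kmol; ν_M = −2, so ξ = 71.28/2 = 35.64 kmol.
Outlet amounts (n = n₀ + ν ξ):
  M: 165 − 2(35.64) = 93.72
  R: 0 + 1(35.64) = 35.64
  Q: 0 + 1(35.64) = 35.64

35.6 kmol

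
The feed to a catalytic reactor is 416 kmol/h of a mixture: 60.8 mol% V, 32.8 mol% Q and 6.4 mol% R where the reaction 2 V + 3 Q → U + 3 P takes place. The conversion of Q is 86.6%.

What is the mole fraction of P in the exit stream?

Q reacted = 0.866 × 136.4 = 118.2 kmol/h; ν_Q = −3, so ξ = 118.2/3 = 39.39 kmol/h.
Outlet amounts (n = n₀ + ν ξ):
  V: 252.9 − 2(39.39) = 174.2
  Q: 136.4 − 3(39.39) = 18.28
  U: 0 + 1(39.39) = 39.39
  P: 0 + 3(39.39) = 118.2
  R: 26.62 (inert)
Total out = 376.6 kmol/h; y_P = 118.2 / 376.6 = 0.3138.

0.314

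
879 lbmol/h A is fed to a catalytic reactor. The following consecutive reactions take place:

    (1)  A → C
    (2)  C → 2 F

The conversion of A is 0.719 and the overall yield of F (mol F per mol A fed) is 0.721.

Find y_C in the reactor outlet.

0.264

Conversion of A: A consumed = 1ξ₁ = 0.719 × 879 → ξ₁ = 632 lbmol/h.
Yield of F: 2ξ₂ / 879 = 0.721 → ξ₂ = 316.9 lbmol/h.
Outlet amounts (n = n₀ + Σ ν·ξ):
  A: 879 − 1(632) = 247
  C: 0 + 1(632) − 1(316.9) = 315.1
  F: 0 + 2(316.9) = 633.8
Total out = 1196 lbmol/h; y_C = 315.1 / 1196 = 0.2635.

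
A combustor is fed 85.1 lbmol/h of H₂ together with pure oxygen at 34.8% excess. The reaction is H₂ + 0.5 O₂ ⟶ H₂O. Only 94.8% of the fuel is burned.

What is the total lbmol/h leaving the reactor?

102 lbmol/h

Stoichiometric O₂ = 0.5 × 85.1 = 42.55 lbmol/h; O₂ fed = 42.55 × 1.348 = 57.36 lbmol/h.
Fuel reacted = 0.948 × 85.1 → ξ = 80.67 lbmol/h.
Outlet (n = n₀ + ν ξ):
  H₂: 85.1 − 1(80.67) = 4.425
  O₂: 57.36 − 0.5(80.67) = 17.02
  H₂O: 0 + 1(80.67) = 80.67
Total out = 4.425 + 17.02 + 80.67 = 102.1 lbmol/h.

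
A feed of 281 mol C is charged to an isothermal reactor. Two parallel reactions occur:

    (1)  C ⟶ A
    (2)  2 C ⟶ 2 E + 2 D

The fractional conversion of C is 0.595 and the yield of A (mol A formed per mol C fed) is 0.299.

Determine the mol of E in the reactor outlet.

83.2 mol

Yield of A: 1ξ₁ / 281 = 0.299 → ξ₁ = 84.02 mol.
Conversion of C: 1ξ₁ + 2ξ₂ = 0.595 × 281 = 167.2 → ξ₂ = 41.59 mol.
Outlet amounts (n = n₀ + Σ ν·ξ):
  C: 281 − 1(84.02) − 2(41.59) = 113.8
  A: 0 + 1(84.02) = 84.02
  E: 0 + 2(41.59) = 83.18
  D: 0 + 2(41.59) = 83.18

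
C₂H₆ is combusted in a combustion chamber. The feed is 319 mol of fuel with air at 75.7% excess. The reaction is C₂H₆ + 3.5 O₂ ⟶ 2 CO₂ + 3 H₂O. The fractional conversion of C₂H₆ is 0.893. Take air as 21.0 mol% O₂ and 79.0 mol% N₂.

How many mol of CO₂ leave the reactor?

570 mol

Stoichiometric O₂ = 3.5 × 319 = 1116 mol; O₂ fed = 1116 × 1.757 = 1962 mol.
N₂ fed = 1962 × 79/21 = 7380 mol.
Fuel reacted = 0.893 × 319 → ξ = 284.9 mol.
Outlet (n = n₀ + ν ξ):
  C₂H₆: 319 − 1(284.9) = 34.13
  O₂: 1962 − 3.5(284.9) = 964.7
  N₂: 7380 (inert)
  CO₂: 0 + 2(284.9) = 569.7
  H₂O: 0 + 3(284.9) = 854.6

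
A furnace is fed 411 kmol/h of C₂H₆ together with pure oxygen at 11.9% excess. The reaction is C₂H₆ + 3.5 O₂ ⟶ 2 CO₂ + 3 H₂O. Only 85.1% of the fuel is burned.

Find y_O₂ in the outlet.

Stoichiometric O₂ = 3.5 × 411 = 1438 kmol/h; O₂ fed = 1438 × 1.119 = 1610 kmol/h.
Fuel reacted = 0.851 × 411 → ξ = 349.8 kmol/h.
Outlet (n = n₀ + ν ξ):
  C₂H₆: 411 − 1(349.8) = 61.24
  O₂: 1610 − 3.5(349.8) = 385.5
  CO₂: 0 + 2(349.8) = 699.5
  H₂O: 0 + 3(349.8) = 1049
Total out = 2196 kmol/h; y_O₂ = 385.5 / 2196 = 0.1756.

0.176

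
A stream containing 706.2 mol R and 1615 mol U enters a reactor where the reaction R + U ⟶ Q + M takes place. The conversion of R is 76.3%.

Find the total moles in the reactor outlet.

2320 mol

R reacted = 0.763 × 706.2 = 538.8 mol; ν_R = −1, so ξ = 538.8/1 = 538.8 mol.
Outlet amounts (n = n₀ + ν ξ):
  R: 706.2 − 1(538.8) = 167.4
  U: 1615 − 1(538.8) = 1076
  Q: 0 + 1(538.8) = 538.8
  M: 0 + 1(538.8) = 538.8
Total out = 167.4 + 1076 + 538.8 + 538.8 = 2321 mol.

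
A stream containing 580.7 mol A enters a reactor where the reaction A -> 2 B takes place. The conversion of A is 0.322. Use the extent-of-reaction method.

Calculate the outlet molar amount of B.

A reacted = 0.322 × 580.7 = 187 mol; ν_A = −1, so ξ = 187/1 = 187 mol.
Outlet amounts (n = n₀ + ν ξ):
  A: 580.7 − 1(187) = 393.7
  B: 0 + 2(187) = 374

374 mol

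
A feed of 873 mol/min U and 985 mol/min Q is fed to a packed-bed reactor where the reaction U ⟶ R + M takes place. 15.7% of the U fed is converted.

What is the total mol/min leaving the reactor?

2000 mol/min

U reacted = 0.157 × 873 = 137.1 mol/min; ν_U = −1, so ξ = 137.1/1 = 137.1 mol/min.
Outlet amounts (n = n₀ + ν ξ):
  U: 873 − 1(137.1) = 735.9
  R: 0 + 1(137.1) = 137.1
  M: 0 + 1(137.1) = 137.1
  Q: 985 (inert)
Total out = 735.9 + 137.1 + 137.1 + 985 = 1995 mol/min.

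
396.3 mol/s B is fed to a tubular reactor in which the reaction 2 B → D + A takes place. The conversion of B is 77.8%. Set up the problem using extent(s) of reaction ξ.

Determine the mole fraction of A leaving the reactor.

B reacted = 0.778 × 396.3 = 308.3 mol/s; ν_B = −2, so ξ = 308.3/2 = 154.2 mol/s.
Outlet amounts (n = n₀ + ν ξ):
  B: 396.3 − 2(154.2) = 87.98
  D: 0 + 1(154.2) = 154.2
  A: 0 + 1(154.2) = 154.2
Total out = 396.3 mol/s; y_A = 154.2 / 396.3 = 0.389.

0.389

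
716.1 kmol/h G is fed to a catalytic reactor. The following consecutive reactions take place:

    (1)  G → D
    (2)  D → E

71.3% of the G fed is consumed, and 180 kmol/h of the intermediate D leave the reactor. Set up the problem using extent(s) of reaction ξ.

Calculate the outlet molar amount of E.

Conversion of G: G consumed = 1ξ₁ = 0.713 × 716.1 → ξ₁ = 510.6 kmol/h.
D balance: n_D = 0 + 1ξ₁ − 1ξ₂ = 180 → ξ₂ = (1·510.6 − 180)/1 = 330.6 kmol/h.
Outlet amounts (n = n₀ + Σ ν·ξ):
  G: 716.1 − 1(510.6) = 205.5
  D: 0 + 1(510.6) − 1(330.6) = 180
  E: 0 + 1(330.6) = 330.6

331 kmol/h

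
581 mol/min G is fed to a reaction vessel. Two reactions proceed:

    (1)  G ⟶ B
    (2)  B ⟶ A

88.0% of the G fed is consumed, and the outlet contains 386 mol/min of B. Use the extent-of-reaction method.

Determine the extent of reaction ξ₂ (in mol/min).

Conversion of G: G consumed = 1ξ₁ = 0.88 × 581 → ξ₁ = 511.3 mol/min.
B balance: n_B = 0 + 1ξ₁ − 1ξ₂ = 386 → ξ₂ = (1·511.3 − 386)/1 = 125.3 mol/min.
Outlet amounts (n = n₀ + Σ ν·ξ):
  G: 581 − 1(511.3) = 69.72
  B: 0 + 1(511.3) − 1(125.3) = 386
  A: 0 + 1(125.3) = 125.3

ξ₂ = 125 mol/min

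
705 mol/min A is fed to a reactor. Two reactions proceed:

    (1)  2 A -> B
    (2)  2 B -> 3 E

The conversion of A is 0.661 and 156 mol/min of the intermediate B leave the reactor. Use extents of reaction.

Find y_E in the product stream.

0.226

Conversion of A: A consumed = 2ξ₁ = 0.661 × 705 → ξ₁ = 233 mol/min.
B balance: n_B = 0 + 1ξ₁ − 2ξ₂ = 156 → ξ₂ = (1·233 − 156)/2 = 38.5 mol/min.
Outlet amounts (n = n₀ + Σ ν·ξ):
  A: 705 − 2(233) = 239
  B: 0 + 1(233) − 2(38.5) = 156
  E: 0 + 3(38.5) = 115.5
Total out = 510.5 mol/min; y_E = 115.5 / 510.5 = 0.2263.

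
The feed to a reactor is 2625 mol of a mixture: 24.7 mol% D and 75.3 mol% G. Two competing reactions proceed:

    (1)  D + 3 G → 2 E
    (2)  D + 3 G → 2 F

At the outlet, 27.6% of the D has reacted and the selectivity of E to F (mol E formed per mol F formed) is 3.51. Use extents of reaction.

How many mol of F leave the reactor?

Conversion of D: D consumed = 0.276 × 648.4 = 179 mol = 1ξ₁ + 1ξ₂.
Selectivity: 2ξ₁ / (2ξ₂) = 3.51 → ξ₁ = 3.51 ξ₂.
Substitute: (1·3.51 + 1) ξ₂ = 179 → ξ₂ = 39.68 mol, ξ₁ = 139.3 mol.
Outlet amounts (n = n₀ + Σ ν·ξ):
  D: 648.4 − 1(139.3) − 1(39.68) = 469.4
  G: 1977 − 3(139.3) − 3(39.68) = 1440
  E: 0 + 2(139.3) = 278.5
  F: 0 + 2(39.68) = 79.36

79.4 mol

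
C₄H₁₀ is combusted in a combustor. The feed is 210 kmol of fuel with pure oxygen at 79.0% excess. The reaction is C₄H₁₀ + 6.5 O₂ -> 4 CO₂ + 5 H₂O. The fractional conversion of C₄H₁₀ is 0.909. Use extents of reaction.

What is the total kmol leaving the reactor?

2940 kmol

Stoichiometric O₂ = 6.5 × 210 = 1365 kmol; O₂ fed = 1365 × 1.790 = 2443 kmol.
Fuel reacted = 0.909 × 210 → ξ = 190.9 kmol.
Outlet (n = n₀ + ν ξ):
  C₄H₁₀: 210 − 1(190.9) = 19.11
  O₂: 2443 − 6.5(190.9) = 1203
  CO₂: 0 + 4(190.9) = 763.6
  H₂O: 0 + 5(190.9) = 954.5
Total out = 19.11 + 1203 + 763.6 + 954.5 = 2940 kmol.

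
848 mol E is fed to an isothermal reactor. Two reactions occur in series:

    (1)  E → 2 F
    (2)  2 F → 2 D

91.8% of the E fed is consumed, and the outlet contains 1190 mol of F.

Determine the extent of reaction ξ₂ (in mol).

ξ₂ = 183 mol

Conversion of E: E consumed = 1ξ₁ = 0.918 × 848 → ξ₁ = 778.5 mol.
F balance: n_F = 0 + 2ξ₁ − 2ξ₂ = 1190 → ξ₂ = (2·778.5 − 1190)/2 = 183.5 mol.
Outlet amounts (n = n₀ + Σ ν·ξ):
  E: 848 − 1(778.5) = 69.54
  F: 0 + 2(778.5) − 2(183.5) = 1190
  D: 0 + 2(183.5) = 366.9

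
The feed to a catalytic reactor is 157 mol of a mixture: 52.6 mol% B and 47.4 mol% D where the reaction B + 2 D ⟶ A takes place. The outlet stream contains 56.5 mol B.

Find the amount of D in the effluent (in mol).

22.3 mol

For B: n = n₀ − 1ξ → 56.5 = 82.58 − 1ξ, giving ξ = 26.08 mol.
Outlet amounts (n = n₀ + ν ξ):
  B: 82.58 − 1(26.08) = 56.5
  D: 74.42 − 2(26.08) = 22.25
  A: 0 + 1(26.08) = 26.08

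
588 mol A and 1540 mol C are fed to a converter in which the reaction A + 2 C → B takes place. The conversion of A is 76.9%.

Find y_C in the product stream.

0.519

A reacted = 0.769 × 588 = 452.2 mol; ν_A = −1, so ξ = 452.2/1 = 452.2 mol.
Outlet amounts (n = n₀ + ν ξ):
  A: 588 − 1(452.2) = 135.8
  C: 1540 − 2(452.2) = 635.7
  B: 0 + 1(452.2) = 452.2
Total out = 1224 mol; y_C = 635.7 / 1224 = 0.5195.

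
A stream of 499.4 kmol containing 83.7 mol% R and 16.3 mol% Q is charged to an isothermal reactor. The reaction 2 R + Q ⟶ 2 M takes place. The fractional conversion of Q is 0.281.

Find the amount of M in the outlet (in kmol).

45.7 kmol

Q reacted = 0.281 × 81.4 = 22.87 kmol; ν_Q = −1, so ξ = 22.87/1 = 22.87 kmol.
Outlet amounts (n = n₀ + ν ξ):
  R: 418 − 2(22.87) = 372.2
  Q: 81.4 − 1(22.87) = 58.53
  M: 0 + 2(22.87) = 45.75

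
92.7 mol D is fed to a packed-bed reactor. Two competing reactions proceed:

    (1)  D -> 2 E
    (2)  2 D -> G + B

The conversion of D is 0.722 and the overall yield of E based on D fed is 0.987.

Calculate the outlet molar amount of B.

10.6 mol

Yield of E: 2ξ₁ / 92.7 = 0.987 → ξ₁ = 45.75 mol.
Conversion of D: 1ξ₁ + 2ξ₂ = 0.722 × 92.7 = 66.93 → ξ₂ = 10.59 mol.
Outlet amounts (n = n₀ + Σ ν·ξ):
  D: 92.7 − 1(45.75) − 2(10.59) = 25.77
  E: 0 + 2(45.75) = 91.49
  G: 0 + 1(10.59) = 10.59
  B: 0 + 1(10.59) = 10.59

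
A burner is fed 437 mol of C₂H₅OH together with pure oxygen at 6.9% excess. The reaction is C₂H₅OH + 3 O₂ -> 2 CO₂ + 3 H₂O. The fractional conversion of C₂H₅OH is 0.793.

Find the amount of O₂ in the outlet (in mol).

Stoichiometric O₂ = 3 × 437 = 1311 mol; O₂ fed = 1311 × 1.069 = 1401 mol.
Fuel reacted = 0.793 × 437 → ξ = 346.5 mol.
Outlet (n = n₀ + ν ξ):
  C₂H₅OH: 437 − 1(346.5) = 90.46
  O₂: 1401 − 3(346.5) = 361.8
  CO₂: 0 + 2(346.5) = 693.1
  H₂O: 0 + 3(346.5) = 1040

362 mol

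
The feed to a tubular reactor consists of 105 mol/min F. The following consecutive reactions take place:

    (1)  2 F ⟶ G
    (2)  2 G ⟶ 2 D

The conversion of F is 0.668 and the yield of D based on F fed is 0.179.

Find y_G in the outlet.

0.233

Conversion of F: F consumed = 2ξ₁ = 0.668 × 105 → ξ₁ = 35.07 mol/min.
Yield of D: 2ξ₂ / 105 = 0.179 → ξ₂ = 9.397 mol/min.
Outlet amounts (n = n₀ + Σ ν·ξ):
  F: 105 − 2(35.07) = 34.86
  G: 0 + 1(35.07) − 2(9.397) = 16.28
  D: 0 + 2(9.397) = 18.79
Total out = 69.93 mol/min; y_G = 16.28 / 69.93 = 0.2327.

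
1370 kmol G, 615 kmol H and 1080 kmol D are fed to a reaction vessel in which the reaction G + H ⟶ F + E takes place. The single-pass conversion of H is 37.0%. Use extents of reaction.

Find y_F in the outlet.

0.0742

H reacted = 0.37 × 615 = 227.6 kmol; ν_H = −1, so ξ = 227.6/1 = 227.6 kmol.
Outlet amounts (n = n₀ + ν ξ):
  G: 1370 − 1(227.6) = 1142
  H: 615 − 1(227.6) = 387.4
  F: 0 + 1(227.6) = 227.6
  E: 0 + 1(227.6) = 227.6
  D: 1080 (inert)
Total out = 3065 kmol; y_F = 227.6 / 3065 = 0.07424.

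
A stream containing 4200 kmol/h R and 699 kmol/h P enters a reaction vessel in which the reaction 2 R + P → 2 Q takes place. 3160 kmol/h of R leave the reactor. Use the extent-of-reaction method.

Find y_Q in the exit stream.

0.237

For R: n = n₀ − 2ξ → 3160 = 4200 − 2ξ, giving ξ = 520 kmol/h.
Outlet amounts (n = n₀ + ν ξ):
  R: 4200 − 2(520) = 3160
  P: 699 − 1(520) = 179
  Q: 0 + 2(520) = 1040
Total out = 4379 kmol/h; y_Q = 1040 / 4379 = 0.2375.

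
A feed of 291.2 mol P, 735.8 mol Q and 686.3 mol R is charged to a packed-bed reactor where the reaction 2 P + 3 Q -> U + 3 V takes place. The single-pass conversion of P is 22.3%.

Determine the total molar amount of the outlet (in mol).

P reacted = 0.223 × 291.2 = 64.94 mol; ν_P = −2, so ξ = 64.94/2 = 32.47 mol.
Outlet amounts (n = n₀ + ν ξ):
  P: 291.2 − 2(32.47) = 226.3
  Q: 735.8 − 3(32.47) = 638.4
  U: 0 + 1(32.47) = 32.47
  V: 0 + 3(32.47) = 97.41
  R: 686.3 (inert)
Total out = 226.3 + 638.4 + 32.47 + 97.41 + 686.3 = 1681 mol.

1680 mol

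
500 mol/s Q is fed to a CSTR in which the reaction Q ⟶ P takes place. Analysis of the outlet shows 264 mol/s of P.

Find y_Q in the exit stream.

For P: n = n₀ + 1ξ → 264 = 0 + 1ξ, giving ξ = 264 mol/s.
Outlet amounts (n = n₀ + ν ξ):
  Q: 500 − 1(264) = 236
  P: 0 + 1(264) = 264
Total out = 500 mol/s; y_Q = 236 / 500 = 0.472.

0.472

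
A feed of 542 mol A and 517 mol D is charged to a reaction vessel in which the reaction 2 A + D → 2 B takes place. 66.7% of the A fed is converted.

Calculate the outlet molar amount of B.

362 mol

A reacted = 0.667 × 542 = 361.5 mol; ν_A = −2, so ξ = 361.5/2 = 180.8 mol.
Outlet amounts (n = n₀ + ν ξ):
  A: 542 − 2(180.8) = 180.5
  D: 517 − 1(180.8) = 336.2
  B: 0 + 2(180.8) = 361.5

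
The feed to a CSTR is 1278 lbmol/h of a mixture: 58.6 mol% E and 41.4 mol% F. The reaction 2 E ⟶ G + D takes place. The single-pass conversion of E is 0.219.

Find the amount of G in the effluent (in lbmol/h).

82 lbmol/h

E reacted = 0.219 × 748.9 = 164 lbmol/h; ν_E = −2, so ξ = 164/2 = 82.01 lbmol/h.
Outlet amounts (n = n₀ + ν ξ):
  E: 748.9 − 2(82.01) = 584.9
  G: 0 + 1(82.01) = 82.01
  D: 0 + 1(82.01) = 82.01
  F: 529.1 (inert)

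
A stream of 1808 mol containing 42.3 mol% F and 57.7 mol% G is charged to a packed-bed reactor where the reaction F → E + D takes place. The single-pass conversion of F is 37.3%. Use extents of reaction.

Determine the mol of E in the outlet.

F reacted = 0.373 × 764.8 = 285.3 mol; ν_F = −1, so ξ = 285.3/1 = 285.3 mol.
Outlet amounts (n = n₀ + ν ξ):
  F: 764.8 − 1(285.3) = 479.5
  E: 0 + 1(285.3) = 285.3
  D: 0 + 1(285.3) = 285.3
  G: 1043 (inert)

285 mol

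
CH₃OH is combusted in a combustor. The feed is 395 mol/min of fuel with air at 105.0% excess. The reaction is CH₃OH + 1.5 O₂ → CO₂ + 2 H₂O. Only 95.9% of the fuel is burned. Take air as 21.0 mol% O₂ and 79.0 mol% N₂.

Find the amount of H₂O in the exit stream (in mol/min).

758 mol/min

Stoichiometric O₂ = 1.5 × 395 = 592.5 mol/min; O₂ fed = 592.5 × 2.050 = 1215 mol/min.
N₂ fed = 1215 × 79/21 = 4569 mol/min.
Fuel reacted = 0.959 × 395 → ξ = 378.8 mol/min.
Outlet (n = n₀ + ν ξ):
  CH₃OH: 395 − 1(378.8) = 16.19
  O₂: 1215 − 1.5(378.8) = 646.4
  N₂: 4569 (inert)
  CO₂: 0 + 1(378.8) = 378.8
  H₂O: 0 + 2(378.8) = 757.6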